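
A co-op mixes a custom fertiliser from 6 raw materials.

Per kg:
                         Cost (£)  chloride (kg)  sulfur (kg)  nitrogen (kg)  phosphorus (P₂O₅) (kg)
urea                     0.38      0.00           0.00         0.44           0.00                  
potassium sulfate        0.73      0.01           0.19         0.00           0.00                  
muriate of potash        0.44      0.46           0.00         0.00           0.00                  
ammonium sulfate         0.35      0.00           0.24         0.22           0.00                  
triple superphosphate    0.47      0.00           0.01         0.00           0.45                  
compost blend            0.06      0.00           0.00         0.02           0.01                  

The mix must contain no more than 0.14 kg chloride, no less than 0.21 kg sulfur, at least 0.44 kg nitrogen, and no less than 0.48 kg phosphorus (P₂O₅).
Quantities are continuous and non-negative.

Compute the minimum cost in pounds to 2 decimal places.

£1.01

Set it up as a linear program. Let x1 = kg of urea, x2 = kg of potassium sulfate, x3 = kg of muriate of potash, x4 = kg of ammonium sulfate, x5 = kg of triple superphosphate, x6 = kg of compost blend.
Minimise 0.38x1 + 0.73x2 + 0.44x3 + 0.35x4 + 0.47x5 + 0.06x6 with:
  0.01x2 + 0.46x3 ≤ 0.14   (chloride)
  0.19x2 + 0.24x4 + 0.01x5 ≥ 0.21   (sulfur)
  0.44x1 + 0.22x4 + 0.02x6 ≥ 0.44   (nitrogen)
  0.45x5 + 0.01x6 ≥ 0.48   (phosphorus (P₂O₅))
  x1, x2, x3, x4, x5, x6 ≥ 0.
The optimal basis is {urea, ammonium sulfate, triple superphosphate}; potassium sulfate, muriate of potash, compost blend drop out. The sulfur, nitrogen, phosphorus (P₂O₅) requirements are met with equality.
Optimal quantities: urea = 0.5847 kg, ammonium sulfate = 0.8306 kg, triple superphosphate = 1.067 kg.
Hence cost = 0.38·0.5847 + 0.35·0.8306 + 0.47·1.067 = £1.0144.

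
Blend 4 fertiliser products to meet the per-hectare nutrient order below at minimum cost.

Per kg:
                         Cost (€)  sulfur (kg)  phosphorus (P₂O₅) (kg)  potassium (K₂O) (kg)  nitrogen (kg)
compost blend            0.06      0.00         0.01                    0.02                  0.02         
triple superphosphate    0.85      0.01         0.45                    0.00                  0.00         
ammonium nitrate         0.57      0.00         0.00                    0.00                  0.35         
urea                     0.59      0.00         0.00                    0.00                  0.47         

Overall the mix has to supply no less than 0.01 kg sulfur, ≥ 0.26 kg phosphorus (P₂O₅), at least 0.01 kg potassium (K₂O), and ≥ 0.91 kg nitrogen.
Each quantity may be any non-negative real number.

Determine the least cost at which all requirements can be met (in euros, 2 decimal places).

€2.01

Treat it as an LP. Let x1 = kg of compost blend, x2 = kg of triple superphosphate, x3 = kg of ammonium nitrate, x4 = kg of urea.
Minimize 0.06x1 + 0.85x2 + 0.57x3 + 0.59x4 subject to:
  0.01x2 ≥ 0.01   (sulfur)
  0.01x1 + 0.45x2 ≥ 0.26   (phosphorus (P₂O₅))
  0.02x1 ≥ 0.01   (potassium (K₂O))
  0.02x1 + 0.35x3 + 0.47x4 ≥ 0.91   (nitrogen)
  x1, x2, x3, x4 ≥ 0.
At the optimum only compost blend, triple superphosphate, urea are positive (ammonium nitrate = 0). There the sulfur, potassium (K₂O), nitrogen constraints are tight.
That vertex is x1 = 0.5, x2 = 1, x4 = 1.915.
Objective = 0.06·0.5 + 0.85·1 + 0.59·1.915 = 2.0099.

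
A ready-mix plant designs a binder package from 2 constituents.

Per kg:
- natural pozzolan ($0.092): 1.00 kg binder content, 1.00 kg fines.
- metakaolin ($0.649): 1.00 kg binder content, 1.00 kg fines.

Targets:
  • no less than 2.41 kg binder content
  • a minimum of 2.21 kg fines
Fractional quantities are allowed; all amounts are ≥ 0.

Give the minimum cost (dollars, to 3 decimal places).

$0.222

Let x1 = kg of natural pozzolan, x2 = kg of metakaolin.
Minimise 0.092x1 + 0.649x2 subject to:
  1x1 + 1x2 ≥ 2.41   (binder content)
  1x1 + 1x2 ≥ 2.21   (fines)
  x1, x2 ≥ 0.
The cheapest feasible vertex uses only natural pozzolan; metakaolin is not used. There the binder content constraint is tight.
Solving gives x1 = 2.41.
Objective = 0.092·2.41 = 0.22172.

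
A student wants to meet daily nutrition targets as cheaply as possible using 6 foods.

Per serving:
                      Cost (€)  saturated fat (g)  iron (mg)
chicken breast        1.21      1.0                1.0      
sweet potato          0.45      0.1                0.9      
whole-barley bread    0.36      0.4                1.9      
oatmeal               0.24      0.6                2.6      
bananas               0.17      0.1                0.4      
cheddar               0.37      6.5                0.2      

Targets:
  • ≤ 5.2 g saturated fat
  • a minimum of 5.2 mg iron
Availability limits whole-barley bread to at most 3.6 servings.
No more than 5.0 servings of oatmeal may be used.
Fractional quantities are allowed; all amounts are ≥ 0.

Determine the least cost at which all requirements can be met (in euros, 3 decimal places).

Let x1 = servings of chicken breast, x2 = servings of sweet potato, x3 = servings of whole-barley bread, x4 = servings of oatmeal, x5 = servings of bananas, x6 = servings of cheddar.
Minimize 1.21x1 + 0.45x2 + 0.36x3 + 0.24x4 + 0.17x5 + 0.37x6 s.t.:
  1x1 + 0.1x2 + 0.4x3 + 0.6x4 + 0.1x5 + 6.5x6 ≤ 5.2   (saturated fat)
  1x1 + 0.9x2 + 1.9x3 + 2.6x4 + 0.4x5 + 0.2x6 ≥ 5.2   (iron)
  x3 ≤ 3.6
  x4 ≤ 5
  x1, x2, x3, x4, x5, x6 ≥ 0.
The minimum-cost mix takes nothing from chicken breast, sweet potato, whole-barley bread, bananas, cheddar — only oatmeal. There the iron constraint is tight.
That vertex is x4 = 2.
Total cost: 0.24·2 = 0.48000.

€0.480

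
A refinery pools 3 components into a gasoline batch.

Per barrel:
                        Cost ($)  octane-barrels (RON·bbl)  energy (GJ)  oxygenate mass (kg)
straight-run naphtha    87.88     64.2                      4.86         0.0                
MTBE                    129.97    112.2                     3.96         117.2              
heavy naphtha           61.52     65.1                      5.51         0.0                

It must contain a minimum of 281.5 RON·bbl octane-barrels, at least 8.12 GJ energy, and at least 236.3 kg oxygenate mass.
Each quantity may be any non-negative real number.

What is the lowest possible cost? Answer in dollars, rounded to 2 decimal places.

$314.29

This is a linear program. Let x1 = barrels of straight-run naphtha, x2 = barrels of MTBE, x3 = barrels of heavy naphtha.
Minimize 87.88x1 + 129.97x2 + 61.52x3 with:
  64.2x1 + 112.2x2 + 65.1x3 ≥ 281.5   (octane-barrels)
  4.86x1 + 3.96x2 + 5.51x3 ≥ 8.12   (energy)
  117.2x2 ≥ 236.3   (oxygenate mass)
  x1, x2, x3 ≥ 0.
The minimum-cost mix takes nothing from straight-run naphtha — only MTBE, heavy naphtha. Binding constraints: octane-barrels and oxygenate mass.
That vertex is x2 = 2.0162, x3 = 0.84917.
Objective = 129.97·2.0162 + 61.52·0.84917 = 314.2865.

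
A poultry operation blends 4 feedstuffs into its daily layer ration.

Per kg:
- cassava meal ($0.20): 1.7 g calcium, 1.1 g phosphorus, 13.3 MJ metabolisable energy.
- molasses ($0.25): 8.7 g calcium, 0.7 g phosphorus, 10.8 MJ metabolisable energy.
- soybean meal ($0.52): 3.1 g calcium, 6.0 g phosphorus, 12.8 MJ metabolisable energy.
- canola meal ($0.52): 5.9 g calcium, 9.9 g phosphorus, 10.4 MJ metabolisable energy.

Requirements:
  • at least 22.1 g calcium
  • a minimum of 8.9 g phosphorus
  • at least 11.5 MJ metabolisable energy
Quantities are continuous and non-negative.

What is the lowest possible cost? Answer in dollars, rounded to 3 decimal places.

Let x1 = kg of cassava meal, x2 = kg of molasses, x3 = kg of soybean meal, x4 = kg of canola meal.
Minimize 0.2x1 + 0.25x2 + 0.52x3 + 0.52x4 s.t.:
  1.7x1 + 8.7x2 + 3.1x3 + 5.9x4 ≥ 22.1   (calcium)
  1.1x1 + 0.7x2 + 6x3 + 9.9x4 ≥ 8.9   (phosphorus)
  13.3x1 + 10.8x2 + 12.8x3 + 10.4x4 ≥ 11.5   (metabolisable energy)
  x1, x2, x3, x4 ≥ 0.
The minimum-cost mix takes nothing from cassava meal, soybean meal — only molasses, canola meal. Binding constraints: calcium and phosphorus.
So molasses = 2.028 kg, canola meal = 0.7556 kg.
Total cost: 0.25·2.028 + 0.52·0.7556 = 0.89991.

$0.900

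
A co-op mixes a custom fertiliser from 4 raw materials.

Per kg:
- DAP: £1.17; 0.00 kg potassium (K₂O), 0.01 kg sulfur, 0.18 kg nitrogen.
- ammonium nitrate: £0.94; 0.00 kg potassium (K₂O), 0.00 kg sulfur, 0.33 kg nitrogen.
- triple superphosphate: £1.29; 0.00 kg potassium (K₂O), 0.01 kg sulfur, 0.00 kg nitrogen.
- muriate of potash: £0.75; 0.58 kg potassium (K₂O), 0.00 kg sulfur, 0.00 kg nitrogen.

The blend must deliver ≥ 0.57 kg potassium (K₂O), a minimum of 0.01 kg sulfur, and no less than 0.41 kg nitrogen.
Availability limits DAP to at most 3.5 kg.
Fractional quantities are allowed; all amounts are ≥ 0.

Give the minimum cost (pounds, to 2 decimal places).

£2.56

Treat it as an LP. Let x1 = kg of DAP, x2 = kg of ammonium nitrate, x3 = kg of triple superphosphate, x4 = kg of muriate of potash.
Minimize 1.17x1 + 0.94x2 + 1.29x3 + 0.75x4 subject to:
  0.58x4 ≥ 0.57   (potassium (K₂O))
  0.01x1 + 0.01x3 ≥ 0.01   (sulfur)
  0.18x1 + 0.33x2 ≥ 0.41   (nitrogen)
  x1 ≤ 3.5
  x1, x2, x3, x4 ≥ 0.
The cheapest feasible vertex uses only DAP, ammonium nitrate, muriate of potash; triple superphosphate is not used. There the potassium (K₂O), sulfur, nitrogen constraints are tight.
That vertex is x1 = 1, x2 = 0.697, x4 = 0.9828.
Hence cost = 1.17·1 + 0.94·0.697 + 0.75·0.9828 = £2.5623.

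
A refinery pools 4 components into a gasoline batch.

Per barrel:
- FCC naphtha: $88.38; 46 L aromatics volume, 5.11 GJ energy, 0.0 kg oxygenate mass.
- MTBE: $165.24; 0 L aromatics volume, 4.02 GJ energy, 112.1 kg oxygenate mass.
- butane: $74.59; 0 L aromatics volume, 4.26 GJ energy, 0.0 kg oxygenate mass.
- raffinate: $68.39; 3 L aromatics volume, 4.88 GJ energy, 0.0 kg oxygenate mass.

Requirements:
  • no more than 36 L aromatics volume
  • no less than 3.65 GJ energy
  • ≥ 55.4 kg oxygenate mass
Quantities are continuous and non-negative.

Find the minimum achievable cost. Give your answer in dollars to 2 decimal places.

$104.97

Set it up as a linear program. Let x1 = barrels of FCC naphtha, x2 = barrels of MTBE, x3 = barrels of butane, x4 = barrels of raffinate.
Minimise 88.38x1 + 165.24x2 + 74.59x3 + 68.39x4 subject to:
  46x1 + 3x4 ≤ 36   (aromatics volume)
  5.11x1 + 4.02x2 + 4.26x3 + 4.88x4 ≥ 3.65   (energy)
  112.1x2 ≥ 55.4   (oxygenate mass)
  x1, x2, x3, x4 ≥ 0.
The optimal basis is {MTBE, raffinate}; FCC naphtha, butane drop out. The energy and oxygenate mass requirements are met with equality.
So MTBE = 0.4942 barrels, raffinate = 0.3408 barrels.
Cost = 165.24·0.4942 + 68.39·0.3408 = 104.9689.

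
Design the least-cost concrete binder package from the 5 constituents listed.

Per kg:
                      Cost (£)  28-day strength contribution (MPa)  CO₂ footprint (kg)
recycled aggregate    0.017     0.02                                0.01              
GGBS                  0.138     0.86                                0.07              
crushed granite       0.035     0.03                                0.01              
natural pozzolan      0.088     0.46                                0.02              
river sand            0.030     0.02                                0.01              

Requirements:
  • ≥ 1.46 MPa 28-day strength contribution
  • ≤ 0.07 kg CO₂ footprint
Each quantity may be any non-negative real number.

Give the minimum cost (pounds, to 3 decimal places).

£0.274

Treat it as an LP. Let x1 = kg of recycled aggregate, x2 = kg of GGBS, x3 = kg of crushed granite, x4 = kg of natural pozzolan, x5 = kg of river sand.
min 0.017x1 + 0.138x2 + 0.035x3 + 0.088x4 + 0.03x5 s.t.:
  0.02x1 + 0.86x2 + 0.03x3 + 0.46x4 + 0.02x5 ≥ 1.46   (28-day strength contribution)
  0.01x1 + 0.07x2 + 0.01x3 + 0.02x4 + 0.01x5 ≤ 0.07   (CO₂ footprint)
  x1, x2, x3, x4, x5 ≥ 0.
The optimal basis is {GGBS, natural pozzolan}; recycled aggregate, crushed granite, river sand drop out. The 28-day strength contribution and CO₂ footprint requirements are met with equality.
Optimal quantities: GGBS = 0.2 kg, natural pozzolan = 2.8 kg.
Cost = 0.138·0.2 + 0.088·2.8 = 0.27400.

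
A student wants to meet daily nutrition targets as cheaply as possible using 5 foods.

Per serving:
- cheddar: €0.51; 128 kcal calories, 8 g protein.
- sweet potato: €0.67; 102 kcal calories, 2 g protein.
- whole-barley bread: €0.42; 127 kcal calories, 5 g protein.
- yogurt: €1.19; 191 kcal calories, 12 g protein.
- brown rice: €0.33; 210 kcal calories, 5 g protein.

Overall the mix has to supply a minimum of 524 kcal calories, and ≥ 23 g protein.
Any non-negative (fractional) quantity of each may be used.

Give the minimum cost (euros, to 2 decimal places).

€1.48

Set it up as a linear program. Let x1 = servings of cheddar, x2 = servings of sweet potato, x3 = servings of whole-barley bread, x4 = servings of yogurt, x5 = servings of brown rice.
Minimise 0.51x1 + 0.67x2 + 0.42x3 + 1.19x4 + 0.33x5 s.t.:
  128x1 + 102x2 + 127x3 + 191x4 + 210x5 ≥ 524   (calories)
  8x1 + 2x2 + 5x3 + 12x4 + 5x5 ≥ 23   (protein)
  x1, x2, x3, x4, x5 ≥ 0.
At the optimum only cheddar, brown rice are positive (sweet potato, whole-barley bread, yogurt = 0). Binding constraints: calories and protein.
So cheddar = 2.125 servings, brown rice = 1.2 servings.
Hence cost = 0.51·2.125 + 0.33·1.2 = €1.4798.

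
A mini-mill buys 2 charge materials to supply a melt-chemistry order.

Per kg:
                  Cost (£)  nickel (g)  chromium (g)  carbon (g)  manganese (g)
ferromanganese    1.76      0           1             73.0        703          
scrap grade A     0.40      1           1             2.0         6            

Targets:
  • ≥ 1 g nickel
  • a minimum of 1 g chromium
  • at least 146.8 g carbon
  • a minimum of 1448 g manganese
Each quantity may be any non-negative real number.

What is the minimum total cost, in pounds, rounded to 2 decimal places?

This is a linear program. Let x1 = kg of ferromanganese, x2 = kg of scrap grade A.
min 1.76x1 + 0.4x2 subject to:
  1x2 ≥ 1   (nickel)
  1x1 + 1x2 ≥ 1   (chromium)
  73x1 + 2x2 ≥ 146.8   (carbon)
  703x1 + 6x2 ≥ 1448   (manganese)
  x1, x2 ≥ 0.
Both inputs are positive at the optimum. The nickel and manganese requirements are met with equality.
Solving gives x1 = 2.051, x2 = 1.
Total cost: 1.76·2.051 + 0.4·1 = 4.0098.

£4.01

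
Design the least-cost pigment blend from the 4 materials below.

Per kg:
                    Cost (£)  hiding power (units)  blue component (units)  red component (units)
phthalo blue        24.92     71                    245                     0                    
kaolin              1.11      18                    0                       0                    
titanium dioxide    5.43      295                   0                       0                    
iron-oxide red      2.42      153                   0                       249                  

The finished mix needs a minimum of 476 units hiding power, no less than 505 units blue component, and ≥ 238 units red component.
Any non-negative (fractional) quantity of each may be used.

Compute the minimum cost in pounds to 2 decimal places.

Let x1 = kg of phthalo blue, x2 = kg of kaolin, x3 = kg of titanium dioxide, x4 = kg of iron-oxide red.
min 24.92x1 + 1.11x2 + 5.43x3 + 2.42x4 with:
  71x1 + 18x2 + 295x3 + 153x4 ≥ 476   (hiding power)
  245x1 ≥ 505   (blue component)
  249x4 ≥ 238   (red component)
  x1, x2, x3, x4 ≥ 0.
The cheapest feasible vertex uses only phthalo blue, iron-oxide red; kaolin, titanium dioxide are not used. The hiding power and blue component requirements are met with equality.
That vertex is x1 = 2.061, x4 = 2.155.
Cost = 24.92·2.061 + 2.42·2.155 = 56.5752.

£56.58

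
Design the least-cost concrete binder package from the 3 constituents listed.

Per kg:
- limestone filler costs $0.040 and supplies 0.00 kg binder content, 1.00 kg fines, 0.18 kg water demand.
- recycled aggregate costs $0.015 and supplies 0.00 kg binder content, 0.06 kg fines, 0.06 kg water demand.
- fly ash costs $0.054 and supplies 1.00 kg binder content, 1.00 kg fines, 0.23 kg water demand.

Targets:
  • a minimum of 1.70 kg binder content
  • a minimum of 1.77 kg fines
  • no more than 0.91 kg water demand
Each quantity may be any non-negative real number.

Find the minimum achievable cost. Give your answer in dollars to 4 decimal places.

Let x1 = kg of limestone filler, x2 = kg of recycled aggregate, x3 = kg of fly ash.
Minimise 0.04x1 + 0.015x2 + 0.054x3 subject to:
  1x3 ≥ 1.7   (binder content)
  1x1 + 0.06x2 + 1x3 ≥ 1.77   (fines)
  0.18x1 + 0.06x2 + 0.23x3 ≤ 0.91   (water demand)
  x1, x2, x3 ≥ 0.
The cheapest feasible vertex uses only limestone filler, fly ash; recycled aggregate is not used. There the binder content and fines constraints are tight.
Optimal quantities: limestone filler = 0.07 kg, fly ash = 1.7 kg.
Hence cost = 0.04·0.07 + 0.054·1.7 = $0.094600.

$0.0946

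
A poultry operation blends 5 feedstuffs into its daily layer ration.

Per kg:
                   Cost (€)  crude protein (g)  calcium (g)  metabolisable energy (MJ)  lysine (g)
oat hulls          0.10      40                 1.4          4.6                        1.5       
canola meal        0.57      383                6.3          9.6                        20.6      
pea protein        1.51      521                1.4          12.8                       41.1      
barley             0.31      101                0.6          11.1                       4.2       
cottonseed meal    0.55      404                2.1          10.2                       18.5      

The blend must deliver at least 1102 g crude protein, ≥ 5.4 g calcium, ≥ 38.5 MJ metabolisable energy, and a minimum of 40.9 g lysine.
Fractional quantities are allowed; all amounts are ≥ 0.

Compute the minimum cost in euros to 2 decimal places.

Set it up as a linear program. Let x1 = kg of oat hulls, x2 = kg of canola meal, x3 = kg of pea protein, x4 = kg of barley, x5 = kg of cottonseed meal.
min 0.1x1 + 0.57x2 + 1.51x3 + 0.31x4 + 0.55x5 subject to:
  40x1 + 383x2 + 521x3 + 101x4 + 404x5 ≥ 1102   (crude protein)
  1.4x1 + 6.3x2 + 1.4x3 + 0.6x4 + 2.1x5 ≥ 5.4   (calcium)
  4.6x1 + 9.6x2 + 12.8x3 + 11.1x4 + 10.2x5 ≥ 38.5   (metabolisable energy)
  1.5x1 + 20.6x2 + 41.1x3 + 4.2x4 + 18.5x5 ≥ 40.9   (lysine)
  x1, x2, x3, x4, x5 ≥ 0.
The minimum-cost mix takes nothing from canola meal, pea protein, barley — only oat hulls, cottonseed meal. The crude protein and metabolisable energy requirements are met with equality.
Solving gives x1 = 2.974, x5 = 2.433.
Hence cost = 0.1·2.974 + 0.55·2.433 = €1.6356.

€1.64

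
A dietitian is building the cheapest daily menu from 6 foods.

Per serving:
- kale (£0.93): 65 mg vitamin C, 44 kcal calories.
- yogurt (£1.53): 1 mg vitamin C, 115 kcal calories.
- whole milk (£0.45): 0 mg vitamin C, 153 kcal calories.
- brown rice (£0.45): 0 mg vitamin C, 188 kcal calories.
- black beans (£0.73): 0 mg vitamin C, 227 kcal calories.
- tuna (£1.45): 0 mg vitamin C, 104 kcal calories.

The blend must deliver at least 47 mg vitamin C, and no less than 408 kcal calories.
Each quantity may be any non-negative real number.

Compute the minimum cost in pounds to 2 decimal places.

£1.57

Treat it as an LP. Let x1 = servings of kale, x2 = servings of yogurt, x3 = servings of whole milk, x4 = servings of brown rice, x5 = servings of black beans, x6 = servings of tuna.
min 0.93x1 + 1.53x2 + 0.45x3 + 0.45x4 + 0.73x5 + 1.45x6 with:
  65x1 + 1x2 ≥ 47   (vitamin C)
  44x1 + 115x2 + 153x3 + 188x4 + 227x5 + 104x6 ≥ 408   (calories)
  x1, x2, x3, x4, x5, x6 ≥ 0.
The cheapest feasible vertex uses only kale, brown rice; yogurt, whole milk, black beans, tuna are not used. The vitamin C and calories requirements are met with equality.
So kale = 0.7231 servings, brown rice = 2.001 servings.
Objective = 0.93·0.7231 + 0.45·2.001 = 1.5729.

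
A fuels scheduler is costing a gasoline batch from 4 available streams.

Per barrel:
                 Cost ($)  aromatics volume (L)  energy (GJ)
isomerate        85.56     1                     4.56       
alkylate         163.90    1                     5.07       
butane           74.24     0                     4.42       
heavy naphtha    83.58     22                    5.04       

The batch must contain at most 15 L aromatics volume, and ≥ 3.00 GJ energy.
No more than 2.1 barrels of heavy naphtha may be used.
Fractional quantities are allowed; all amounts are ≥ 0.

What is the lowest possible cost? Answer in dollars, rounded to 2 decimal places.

This is a linear program. Let x1 = barrels of isomerate, x2 = barrels of alkylate, x3 = barrels of butane, x4 = barrels of heavy naphtha.
min 85.56x1 + 163.9x2 + 74.24x3 + 83.58x4 with:
  1x1 + 1x2 + 22x4 ≤ 15   (aromatics volume)
  4.56x1 + 5.07x2 + 4.42x3 + 5.04x4 ≥ 3   (energy)
  x4 ≤ 2.1
  x1, x2, x3, x4 ≥ 0.
The cheapest feasible vertex uses only heavy naphtha; isomerate, alkylate, butane are not used. The energy requirement is met with equality.
So heavy naphtha = 0.5952 barrels.
Cost = 83.58·0.5952 = 49.7468.

$49.75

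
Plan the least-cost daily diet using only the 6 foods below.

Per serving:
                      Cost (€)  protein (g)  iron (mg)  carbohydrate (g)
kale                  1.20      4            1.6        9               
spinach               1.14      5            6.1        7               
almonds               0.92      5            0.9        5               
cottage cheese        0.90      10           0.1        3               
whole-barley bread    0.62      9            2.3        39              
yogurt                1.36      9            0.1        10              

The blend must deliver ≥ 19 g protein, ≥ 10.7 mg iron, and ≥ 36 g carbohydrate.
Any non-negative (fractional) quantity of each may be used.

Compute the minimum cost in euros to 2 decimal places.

€2.27

Set it up as a linear program. Let x1 = servings of kale, x2 = servings of spinach, x3 = servings of almonds, x4 = servings of cottage cheese, x5 = servings of whole-barley bread, x6 = servings of yogurt.
Minimise 1.2x1 + 1.14x2 + 0.92x3 + 0.9x4 + 0.62x5 + 1.36x6 s.t.:
  4x1 + 5x2 + 5x3 + 10x4 + 9x5 + 9x6 ≥ 19   (protein)
  1.6x1 + 6.1x2 + 0.9x3 + 0.1x4 + 2.3x5 + 0.1x6 ≥ 10.7   (iron)
  9x1 + 7x2 + 5x3 + 3x4 + 39x5 + 10x6 ≥ 36   (carbohydrate)
  x1, x2, x3, x4, x5, x6 ≥ 0.
At the optimum only spinach, whole-barley bread are positive (kale, almonds, cottage cheese, yogurt = 0). There the protein and iron constraints are tight.
So spinach = 1.212 servings, whole-barley bread = 1.438 servings.
Cost = 1.14·1.212 + 0.62·1.438 = 2.2732.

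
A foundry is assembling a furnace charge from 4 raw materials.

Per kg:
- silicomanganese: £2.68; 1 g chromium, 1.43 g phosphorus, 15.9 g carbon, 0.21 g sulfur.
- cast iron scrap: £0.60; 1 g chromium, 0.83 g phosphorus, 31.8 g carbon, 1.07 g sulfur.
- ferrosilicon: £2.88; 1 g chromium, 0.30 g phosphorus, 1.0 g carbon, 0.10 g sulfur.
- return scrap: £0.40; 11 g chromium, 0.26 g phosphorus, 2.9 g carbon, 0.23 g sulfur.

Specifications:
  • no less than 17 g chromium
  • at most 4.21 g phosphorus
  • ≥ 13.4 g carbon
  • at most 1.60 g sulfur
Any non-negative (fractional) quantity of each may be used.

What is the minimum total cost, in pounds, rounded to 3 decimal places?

Treat it as an LP. Let x1 = kg of silicomanganese, x2 = kg of cast iron scrap, x3 = kg of ferrosilicon, x4 = kg of return scrap.
min 2.68x1 + 0.6x2 + 2.88x3 + 0.4x4 with:
  1x1 + 1x2 + 1x3 + 11x4 ≥ 17   (chromium)
  1.43x1 + 0.83x2 + 0.3x3 + 0.26x4 ≤ 4.21   (phosphorus)
  15.9x1 + 31.8x2 + 1x3 + 2.9x4 ≥ 13.4   (carbon)
  0.21x1 + 1.07x2 + 0.1x3 + 0.23x4 ≤ 1.6   (sulfur)
  x1, x2, x3, x4 ≥ 0.
At the optimum only cast iron scrap, return scrap are positive (silicomanganese, ferrosilicon = 0). Binding constraints: chromium and carbon.
That vertex is x2 = 0.2828, x4 = 1.52.
Objective = 0.6·0.2828 + 0.4·1.52 = 0.77768.

£0.778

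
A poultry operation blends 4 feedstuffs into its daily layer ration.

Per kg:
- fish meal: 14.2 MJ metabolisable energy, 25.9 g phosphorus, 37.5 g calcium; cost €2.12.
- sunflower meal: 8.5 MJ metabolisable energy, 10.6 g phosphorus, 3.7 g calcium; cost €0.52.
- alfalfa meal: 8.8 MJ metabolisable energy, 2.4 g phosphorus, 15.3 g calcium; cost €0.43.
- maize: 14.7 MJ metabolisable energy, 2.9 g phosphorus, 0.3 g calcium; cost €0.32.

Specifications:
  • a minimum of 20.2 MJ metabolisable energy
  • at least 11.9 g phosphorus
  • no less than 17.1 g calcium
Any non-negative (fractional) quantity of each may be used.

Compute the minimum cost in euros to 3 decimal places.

€0.932

Set it up as a linear program. Let x1 = kg of fish meal, x2 = kg of sunflower meal, x3 = kg of alfalfa meal, x4 = kg of maize.
Minimise 2.12x1 + 0.52x2 + 0.43x3 + 0.32x4 subject to:
  14.2x1 + 8.5x2 + 8.8x3 + 14.7x4 ≥ 20.2   (metabolisable energy)
  25.9x1 + 10.6x2 + 2.4x3 + 2.9x4 ≥ 11.9   (phosphorus)
  37.5x1 + 3.7x2 + 15.3x3 + 0.3x4 ≥ 17.1   (calcium)
  x1, x2, x3, x4 ≥ 0.
The cheapest feasible vertex uses only sunflower meal, alfalfa meal, maize; fish meal is not used. There the metabolisable energy, phosphorus, calcium constraints are tight.
Optimal quantities: sunflower meal = 0.8191 kg, alfalfa meal = 0.9126 kg, maize = 0.3542 kg.
Objective = 0.52·0.8191 + 0.43·0.9126 + 0.32·0.3542 = 0.93169.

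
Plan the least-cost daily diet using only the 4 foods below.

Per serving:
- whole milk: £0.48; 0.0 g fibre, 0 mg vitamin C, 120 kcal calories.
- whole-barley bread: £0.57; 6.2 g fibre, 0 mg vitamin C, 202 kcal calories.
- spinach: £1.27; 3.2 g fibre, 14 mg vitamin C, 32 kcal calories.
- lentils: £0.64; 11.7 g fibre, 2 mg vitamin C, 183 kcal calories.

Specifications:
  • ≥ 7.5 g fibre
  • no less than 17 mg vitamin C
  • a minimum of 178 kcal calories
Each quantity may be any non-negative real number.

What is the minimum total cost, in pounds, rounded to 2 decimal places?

£1.90

Let x1 = servings of whole milk, x2 = servings of whole-barley bread, x3 = servings of spinach, x4 = servings of lentils.
Minimize 0.48x1 + 0.57x2 + 1.27x3 + 0.64x4 subject to:
  6.2x2 + 3.2x3 + 11.7x4 ≥ 7.5   (fibre)
  14x3 + 2x4 ≥ 17   (vitamin C)
  120x1 + 202x2 + 32x3 + 183x4 ≥ 178   (calories)
  x1, x2, x3, x4 ≥ 0.
The minimum-cost mix takes nothing from whole milk, whole-barley bread — only spinach, lentils. Binding constraints: vitamin C and calories.
Solving gives x3 = 1.103, x4 = 0.7798.
Hence cost = 1.27·1.103 + 0.64·0.7798 = £1.8999.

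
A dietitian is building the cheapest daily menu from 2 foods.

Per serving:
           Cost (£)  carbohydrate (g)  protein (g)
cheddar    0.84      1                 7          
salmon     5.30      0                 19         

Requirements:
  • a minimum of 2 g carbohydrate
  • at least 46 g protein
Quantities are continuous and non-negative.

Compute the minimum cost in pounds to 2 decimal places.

£5.52

This is a linear program. Let x1 = servings of cheddar, x2 = servings of salmon.
Minimise 0.84x1 + 5.3x2 s.t.:
  1x1 ≥ 2   (carbohydrate)
  7x1 + 19x2 ≥ 46   (protein)
  x1, x2 ≥ 0.
At the optimum only cheddar is positive (salmon = 0). The protein requirement is met with equality.
That vertex is x1 = 6.571.
Total cost: 0.84·6.571 = 5.5196.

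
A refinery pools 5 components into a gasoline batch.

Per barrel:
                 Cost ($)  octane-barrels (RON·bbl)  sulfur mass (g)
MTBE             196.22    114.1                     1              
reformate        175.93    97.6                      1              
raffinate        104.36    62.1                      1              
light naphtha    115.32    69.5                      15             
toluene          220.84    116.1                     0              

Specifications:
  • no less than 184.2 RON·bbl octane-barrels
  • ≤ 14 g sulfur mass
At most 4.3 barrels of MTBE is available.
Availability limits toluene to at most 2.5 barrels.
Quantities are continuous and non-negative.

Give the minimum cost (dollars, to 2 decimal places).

$308.38

This is a linear program. Let x1 = barrels of MTBE, x2 = barrels of reformate, x3 = barrels of raffinate, x4 = barrels of light naphtha, x5 = barrels of toluene.
Minimise 196.22x1 + 175.93x2 + 104.36x3 + 115.32x4 + 220.84x5 with:
  114.1x1 + 97.6x2 + 62.1x3 + 69.5x4 + 116.1x5 ≥ 184.2   (octane-barrels)
  1x1 + 1x2 + 1x3 + 15x4 ≤ 14   (sulfur mass)
  x1 ≤ 4.3
  x5 ≤ 2.5
  x1, x2, x3, x4, x5 ≥ 0.
The optimal basis is {raffinate, light naphtha}; MTBE, reformate, toluene drop out. There the octane-barrels and sulfur mass constraints are tight.
Optimal quantities: raffinate = 2.0766 barrels, light naphtha = 0.7949 barrels.
Objective = 104.36·2.0766 + 115.32·0.7949 = 308.3818.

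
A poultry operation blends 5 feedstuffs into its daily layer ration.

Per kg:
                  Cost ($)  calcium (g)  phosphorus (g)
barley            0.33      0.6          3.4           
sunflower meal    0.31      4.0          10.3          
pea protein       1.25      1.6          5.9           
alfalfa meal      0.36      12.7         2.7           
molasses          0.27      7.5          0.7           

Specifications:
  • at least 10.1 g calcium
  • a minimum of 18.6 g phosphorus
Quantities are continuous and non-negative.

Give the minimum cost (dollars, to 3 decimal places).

This is a linear program. Let x1 = kg of barley, x2 = kg of sunflower meal, x3 = kg of pea protein, x4 = kg of alfalfa meal, x5 = kg of molasses.
Minimise 0.33x1 + 0.31x2 + 1.25x3 + 0.36x4 + 0.27x5 with:
  0.6x1 + 4x2 + 1.6x3 + 12.7x4 + 7.5x5 ≥ 10.1   (calcium)
  3.4x1 + 10.3x2 + 5.9x3 + 2.7x4 + 0.7x5 ≥ 18.6   (phosphorus)
  x1, x2, x3, x4, x5 ≥ 0.
The cheapest feasible vertex uses only sunflower meal, alfalfa meal; barley, pea protein, molasses are not used. The calcium and phosphorus requirements are met with equality.
That vertex is x2 = 1.741, x4 = 0.2469.
Cost = 0.31·1.741 + 0.36·0.2469 = 0.62859.

$0.629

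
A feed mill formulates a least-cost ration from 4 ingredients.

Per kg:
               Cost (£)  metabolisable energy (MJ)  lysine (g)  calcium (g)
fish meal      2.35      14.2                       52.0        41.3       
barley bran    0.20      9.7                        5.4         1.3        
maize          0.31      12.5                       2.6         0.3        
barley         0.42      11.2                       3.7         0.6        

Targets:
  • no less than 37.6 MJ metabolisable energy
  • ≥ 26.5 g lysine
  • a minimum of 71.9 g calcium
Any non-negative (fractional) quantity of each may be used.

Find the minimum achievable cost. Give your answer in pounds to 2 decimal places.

£4.27

Let x1 = kg of fish meal, x2 = kg of barley bran, x3 = kg of maize, x4 = kg of barley.
min 2.35x1 + 0.2x2 + 0.31x3 + 0.42x4 with:
  14.2x1 + 9.7x2 + 12.5x3 + 11.2x4 ≥ 37.6   (metabolisable energy)
  52x1 + 5.4x2 + 2.6x3 + 3.7x4 ≥ 26.5   (lysine)
  41.3x1 + 1.3x2 + 0.3x3 + 0.6x4 ≥ 71.9   (calcium)
  x1, x2, x3, x4 ≥ 0.
The cheapest feasible vertex uses only fish meal, barley bran; maize, barley are not used. Binding constraints: metabolisable energy and calcium.
Solving gives x1 = 1.697, x2 = 1.392.
Hence cost = 2.35·1.697 + 0.2·1.392 = £4.2664.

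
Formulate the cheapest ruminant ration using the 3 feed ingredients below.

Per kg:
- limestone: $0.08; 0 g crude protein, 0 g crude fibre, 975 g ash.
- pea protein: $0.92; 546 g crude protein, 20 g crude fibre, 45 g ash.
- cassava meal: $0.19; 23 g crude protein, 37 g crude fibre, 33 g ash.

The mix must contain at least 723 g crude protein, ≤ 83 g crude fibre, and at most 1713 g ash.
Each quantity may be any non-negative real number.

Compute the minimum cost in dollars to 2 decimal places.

$1.22

This is a linear program. Let x1 = kg of limestone, x2 = kg of pea protein, x3 = kg of cassava meal.
Minimise 0.08x1 + 0.92x2 + 0.19x3 with:
  546x2 + 23x3 ≥ 723   (crude protein)
  20x2 + 37x3 ≤ 83   (crude fibre)
  975x1 + 45x2 + 33x3 ≤ 1713   (ash)
  x1, x2, x3 ≥ 0.
The cheapest feasible vertex uses only pea protein; limestone, cassava meal are not used. There the crude protein constraint is tight.
That vertex is x2 = 1.324.
Total cost: 0.92·1.324 = 1.2181.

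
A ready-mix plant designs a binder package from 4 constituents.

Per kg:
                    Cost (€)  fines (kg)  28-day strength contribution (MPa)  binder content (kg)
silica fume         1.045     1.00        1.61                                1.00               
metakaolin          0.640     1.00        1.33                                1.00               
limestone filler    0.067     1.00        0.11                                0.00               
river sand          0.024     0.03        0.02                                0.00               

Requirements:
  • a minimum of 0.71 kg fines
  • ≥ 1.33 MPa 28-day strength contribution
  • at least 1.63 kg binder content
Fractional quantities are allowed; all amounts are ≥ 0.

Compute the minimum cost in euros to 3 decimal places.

€1.043

This is a linear program. Let x1 = kg of silica fume, x2 = kg of metakaolin, x3 = kg of limestone filler, x4 = kg of river sand.
Minimise 1.045x1 + 0.64x2 + 0.067x3 + 0.024x4 subject to:
  1x1 + 1x2 + 1x3 + 0.03x4 ≥ 0.71   (fines)
  1.61x1 + 1.33x2 + 0.11x3 + 0.02x4 ≥ 1.33   (28-day strength contribution)
  1x1 + 1x2 ≥ 1.63   (binder content)
  x1, x2, x3, x4 ≥ 0.
The optimal basis is {metakaolin}; silica fume, limestone filler, river sand drop out. The binder content requirement is met with equality.
That vertex is x2 = 1.63.
Objective = 0.64·1.63 = 1.04320.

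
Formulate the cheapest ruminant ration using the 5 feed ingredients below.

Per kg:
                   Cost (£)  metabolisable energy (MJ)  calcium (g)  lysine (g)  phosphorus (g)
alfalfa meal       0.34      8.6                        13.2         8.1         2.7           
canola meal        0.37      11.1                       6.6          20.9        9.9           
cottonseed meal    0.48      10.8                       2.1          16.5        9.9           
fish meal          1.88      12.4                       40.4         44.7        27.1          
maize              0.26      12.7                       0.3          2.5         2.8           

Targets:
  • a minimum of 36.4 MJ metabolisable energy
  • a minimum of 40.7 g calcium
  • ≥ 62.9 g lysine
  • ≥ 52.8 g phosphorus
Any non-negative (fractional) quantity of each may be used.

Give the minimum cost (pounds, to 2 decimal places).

£2.09

This is a linear program. Let x1 = kg of alfalfa meal, x2 = kg of canola meal, x3 = kg of cottonseed meal, x4 = kg of fish meal, x5 = kg of maize.
Minimize 0.34x1 + 0.37x2 + 0.48x3 + 1.88x4 + 0.26x5 s.t.:
  8.6x1 + 11.1x2 + 10.8x3 + 12.4x4 + 12.7x5 ≥ 36.4   (metabolisable energy)
  13.2x1 + 6.6x2 + 2.1x3 + 40.4x4 + 0.3x5 ≥ 40.7   (calcium)
  8.1x1 + 20.9x2 + 16.5x3 + 44.7x4 + 2.5x5 ≥ 62.9   (lysine)
  2.7x1 + 9.9x2 + 9.9x3 + 27.1x4 + 2.8x5 ≥ 52.8   (phosphorus)
  x1, x2, x3, x4, x5 ≥ 0.
At the optimum only alfalfa meal, canola meal are positive (cottonseed meal, fish meal, maize = 0). There the calcium and phosphorus constraints are tight.
So alfalfa meal = 0.4825 kg, canola meal = 5.202 kg.
Total cost: 0.34·0.4825 + 0.37·5.202 = 2.0888.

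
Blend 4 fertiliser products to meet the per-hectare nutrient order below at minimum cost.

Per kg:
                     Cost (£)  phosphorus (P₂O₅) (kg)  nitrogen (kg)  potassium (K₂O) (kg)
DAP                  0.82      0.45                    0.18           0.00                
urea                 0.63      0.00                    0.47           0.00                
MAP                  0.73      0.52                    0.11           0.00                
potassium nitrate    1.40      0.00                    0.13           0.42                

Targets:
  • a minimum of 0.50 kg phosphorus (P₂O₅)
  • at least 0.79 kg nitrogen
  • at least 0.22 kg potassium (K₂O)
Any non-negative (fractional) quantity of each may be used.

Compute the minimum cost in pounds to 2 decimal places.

Treat it as an LP. Let x1 = kg of DAP, x2 = kg of urea, x3 = kg of MAP, x4 = kg of potassium nitrate.
min 0.82x1 + 0.63x2 + 0.73x3 + 1.4x4 with:
  0.45x1 + 0.52x3 ≥ 0.5   (phosphorus (P₂O₅))
  0.18x1 + 0.47x2 + 0.11x3 + 0.13x4 ≥ 0.79   (nitrogen)
  0.42x4 ≥ 0.22   (potassium (K₂O))
  x1, x2, x3, x4 ≥ 0.
The minimum-cost mix takes nothing from DAP — only urea, MAP, potassium nitrate. The phosphorus (P₂O₅), nitrogen, potassium (K₂O) requirements are met with equality.
So urea = 1.311 kg, MAP = 0.9615 kg, potassium nitrate = 0.5238 kg.
Hence cost = 0.63·1.311 + 0.73·0.9615 + 1.4·0.5238 = £2.2611.

£2.26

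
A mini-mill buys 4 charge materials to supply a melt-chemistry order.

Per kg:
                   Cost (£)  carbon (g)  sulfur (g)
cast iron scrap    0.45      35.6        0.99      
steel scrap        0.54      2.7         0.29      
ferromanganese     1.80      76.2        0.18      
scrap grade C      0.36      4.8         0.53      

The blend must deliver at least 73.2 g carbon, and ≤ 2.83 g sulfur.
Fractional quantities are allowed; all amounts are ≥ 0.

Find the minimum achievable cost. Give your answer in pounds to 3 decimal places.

£0.925

Treat it as an LP. Let x1 = kg of cast iron scrap, x2 = kg of steel scrap, x3 = kg of ferromanganese, x4 = kg of scrap grade C.
min 0.45x1 + 0.54x2 + 1.8x3 + 0.36x4 with:
  35.6x1 + 2.7x2 + 76.2x3 + 4.8x4 ≥ 73.2   (carbon)
  0.99x1 + 0.29x2 + 0.18x3 + 0.53x4 ≤ 2.83   (sulfur)
  x1, x2, x3, x4 ≥ 0.
The optimal basis is {cast iron scrap}; steel scrap, ferromanganese, scrap grade C drop out. Binding constraint: carbon.
Solving gives x1 = 2.056.
Objective = 0.45·2.056 = 0.92520.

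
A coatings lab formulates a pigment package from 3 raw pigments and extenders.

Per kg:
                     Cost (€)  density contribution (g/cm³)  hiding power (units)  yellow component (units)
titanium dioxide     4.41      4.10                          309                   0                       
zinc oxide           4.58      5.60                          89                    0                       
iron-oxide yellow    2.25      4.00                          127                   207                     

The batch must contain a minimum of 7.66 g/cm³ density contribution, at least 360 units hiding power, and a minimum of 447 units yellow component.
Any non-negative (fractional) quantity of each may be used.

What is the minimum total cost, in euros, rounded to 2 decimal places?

Set it up as a linear program. Let x1 = kg of titanium dioxide, x2 = kg of zinc oxide, x3 = kg of iron-oxide yellow.
Minimize 4.41x1 + 4.58x2 + 2.25x3 subject to:
  4.1x1 + 5.6x2 + 4x3 ≥ 7.66   (density contribution)
  309x1 + 89x2 + 127x3 ≥ 360   (hiding power)
  207x3 ≥ 447   (yellow component)
  x1, x2, x3 ≥ 0.
The minimum-cost mix takes nothing from zinc oxide — only titanium dioxide, iron-oxide yellow. The hiding power and yellow component requirements are met with equality.
That vertex is x1 = 0.2775, x3 = 2.159.
Total cost: 4.41·0.2775 + 2.25·2.159 = 6.0815.

€6.08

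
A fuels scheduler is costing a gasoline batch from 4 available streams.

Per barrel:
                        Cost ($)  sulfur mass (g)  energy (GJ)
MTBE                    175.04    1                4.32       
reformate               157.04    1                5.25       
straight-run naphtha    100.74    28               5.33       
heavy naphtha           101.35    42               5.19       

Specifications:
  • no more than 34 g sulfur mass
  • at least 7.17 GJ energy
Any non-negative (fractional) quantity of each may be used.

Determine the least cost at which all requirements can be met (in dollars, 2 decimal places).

$143.49

Let x1 = barrels of MTBE, x2 = barrels of reformate, x3 = barrels of straight-run naphtha, x4 = barrels of heavy naphtha.
Minimise 175.04x1 + 157.04x2 + 100.74x3 + 101.35x4 subject to:
  1x1 + 1x2 + 28x3 + 42x4 ≤ 34   (sulfur mass)
  4.32x1 + 5.25x2 + 5.33x3 + 5.19x4 ≥ 7.17   (energy)
  x1, x2, x3, x4 ≥ 0.
The cheapest feasible vertex uses only reformate, straight-run naphtha; MTBE, heavy naphtha are not used. Binding constraints: sulfur mass and energy.
So reformate = 0.137926 barrels, straight-run naphtha = 1.20936 barrels.
Hence cost = 157.04·0.137926 + 100.74·1.20936 = $143.4908.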